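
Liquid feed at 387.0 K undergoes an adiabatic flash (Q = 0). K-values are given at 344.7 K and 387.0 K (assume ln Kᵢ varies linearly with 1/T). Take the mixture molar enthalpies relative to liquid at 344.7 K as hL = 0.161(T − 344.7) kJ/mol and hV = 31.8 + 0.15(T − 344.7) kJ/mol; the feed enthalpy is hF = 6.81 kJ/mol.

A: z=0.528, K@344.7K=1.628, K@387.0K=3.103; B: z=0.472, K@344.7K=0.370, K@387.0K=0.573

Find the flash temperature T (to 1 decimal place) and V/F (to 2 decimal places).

T = 347.8 K, V/F = 0.20

Adiabatic flash: solve Rachford–Rice at each trial T, then check hF = ψ·hV(T) + (1−ψ)·hL(T).
  T = 344.7 K: K = (1.628, 0.370), RR gives ψ = 0.087, H_out = 2.751 kJ/mol
  T = 387.0 K: K = (3.103, 0.573), RR gives ψ = 1.000, H_out = 38.145 kJ/mol
  T = 365.9 K: K = (2.292, 0.467), RR gives ψ = 0.624, H_out = 23.122 kJ/mol
  T = 355.3 K: K = (1.941, 0.417), RR gives ψ = 0.404, H_out = 14.511 kJ/mol
  T = 350.0 K: K = (1.780, 0.393), RR gives ψ = 0.265, H_out = 9.266 kJ/mol
  T = 347.4 K: K = (1.704, 0.382), RR gives ψ = 0.184, H_out = 6.276 kJ/mol
  T = 348.7 K: K = (1.742, 0.387), RR gives ψ = 0.226, H_out = 7.814 kJ/mol
  T = 348.0 K: K = (1.722, 0.384), RR gives ψ = 0.204, H_out = 6.997 kJ/mol
Linear interpolation between T = 347.4 (H_out = 6.276) and T = 348.0 (H_out = 6.997) on hF = 6.81 gives T ≈ 347.8 K, at which ψ = 0.20.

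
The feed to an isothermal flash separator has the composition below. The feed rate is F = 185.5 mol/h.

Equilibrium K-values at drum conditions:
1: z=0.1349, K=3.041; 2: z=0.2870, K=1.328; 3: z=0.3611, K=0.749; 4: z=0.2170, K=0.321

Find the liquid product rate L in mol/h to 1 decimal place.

L = 141.1 mol/h

Let ψ = V/F and solve Σ zᵢ(Kᵢ−1)/(1+ψ(Kᵢ−1)) = 0.
g(0) = ΣzᵢKᵢ − 1 = 0.1315 and g(1) = 1 − Σzᵢ/Kᵢ = -0.4186, so a root lies in (0, 1).
Newton iteration, ψ⁰ = 0.5:
  ψ = 0.5000: g = -0.10958, g' = -0.4195 → ψ = 0.2388
  ψ = 0.2388: g = 0.00014, g' = -0.4488 → ψ = 0.2391
Converged at ψ = 0.2391.
Then V = ψ·F = 0.2391·185.5 = 44.4 mol/h and L = F − V = 141.1 mol/h.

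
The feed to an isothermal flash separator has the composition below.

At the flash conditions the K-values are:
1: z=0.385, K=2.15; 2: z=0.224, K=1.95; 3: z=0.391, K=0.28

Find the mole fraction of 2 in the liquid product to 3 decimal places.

Material balance + equilibrium reduce to Σ zᵢ(Kᵢ−1)/(1+ψ(Kᵢ−1)) = 0.
g(0) = ΣzᵢKᵢ − 1 = 0.374 and g(1) = 1 − Σzᵢ/Kᵢ = -0.690, so a root lies in (0, 1).
Newton–Raphson from ψ = 0.5:
  ψ = 0.500: g = -0.0145, g' = -0.793 → ψ = 0.482
Converged at ψ = 0.482.
Compositions from xᵢ = zᵢ/(1+ψ(Kᵢ−1)), yᵢ = Kᵢxᵢ:
  1: x = 0.248, y = 0.533
  2: x = 0.154, y = 0.300
  3: x = 0.599, y = 0.168

x_2 = 0.154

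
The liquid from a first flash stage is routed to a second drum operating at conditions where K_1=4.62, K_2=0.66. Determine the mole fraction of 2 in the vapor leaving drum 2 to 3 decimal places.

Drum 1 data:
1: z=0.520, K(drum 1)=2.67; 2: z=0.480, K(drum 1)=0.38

y_2 (drum 2) = 0.603

Drum 1:
Material balance + equilibrium reduce to Σ zᵢ(Kᵢ−1)/(1+ψ₁(Kᵢ−1)) = 0.
Check two-phase: ΣzᵢKᵢ = 1.571 > 1 and Σzᵢ/Kᵢ = 1.458 > 1, so g(0) = 0.571 > 0 and g(1) = -0.458 < 0.
Binary case is linear: z₁(K₁−1)(1+ψ₁(K₂−1)) + z₂(K₂−1)(1+ψ₁(K₁−1)) = 0
⇒ ψ₁ = [z₁(K₁−1)+z₂(K₂−1)] / [−(K₁−1)(K₂−1)] = 0.5708/1.0354 = 0.551
Drum-1 compositions:
  1: x = 0.271, y = 0.723
  2: x = 0.729, y = 0.277
Drum-2 feed = drum-1 liquid: z₂ = (0.2707, 0.7293).
Drum 2:
Let ψ₂ = V/F and solve Σ zᵢ(Kᵢ−1)/(1+ψ₂(Kᵢ−1)) = 0.
Feasibility: ΣzᵢKᵢ = 1.732, Σzᵢ/Kᵢ = 1.164 — both > 1, two phases present.
Binary case is linear: z₁(K₁−1)(1+ψ₂(K₂−1)) + z₂(K₂−1)(1+ψ₂(K₁−1)) = 0
⇒ ψ₂ = [z₁(K₁−1)+z₂(K₂−1)] / [−(K₁−1)(K₂−1)] = 0.7321/1.2308 = 0.595
  1: x = 0.086, y = 0.397
  2: x = 0.914, y = 0.603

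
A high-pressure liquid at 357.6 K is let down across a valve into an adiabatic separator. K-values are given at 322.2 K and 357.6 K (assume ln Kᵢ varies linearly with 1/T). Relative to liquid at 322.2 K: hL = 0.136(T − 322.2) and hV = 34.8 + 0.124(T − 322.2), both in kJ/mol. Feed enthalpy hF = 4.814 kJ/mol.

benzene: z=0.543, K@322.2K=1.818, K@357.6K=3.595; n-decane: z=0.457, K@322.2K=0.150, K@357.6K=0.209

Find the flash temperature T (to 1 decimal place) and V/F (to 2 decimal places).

T = 324.2 K, V/F = 0.13

Adiabatic flash: solve Rachford–Rice at each trial T, then check hF = ψ·hV(T) + (1−ψ)·hL(T).
  T = 322.2 K: K = (1.818, 0.150), RR gives ψ = 0.080, H_out = 2.789 kJ/mol
  T = 357.6 K: K = (3.595, 0.209), RR gives ψ = 0.510, H_out = 22.358 kJ/mol
  T = 339.9 K: K = (2.602, 0.179), RR gives ψ = 0.376, H_out = 15.407 kJ/mol
  T = 331.0 K: K = (2.183, 0.164), RR gives ψ = 0.263, H_out = 10.332 kJ/mol
  T = 326.6 K: K = (1.995, 0.157), RR gives ψ = 0.185, H_out = 7.015 kJ/mol
  T = 324.4 K: K = (1.905, 0.153), RR gives ψ = 0.136, H_out = 5.043 kJ/mol
Linear interpolation between T = 322.2 (H_out = 2.789) and T = 324.4 (H_out = 5.043) on hF = 4.814 gives T ≈ 324.2 K, at which ψ = 0.13.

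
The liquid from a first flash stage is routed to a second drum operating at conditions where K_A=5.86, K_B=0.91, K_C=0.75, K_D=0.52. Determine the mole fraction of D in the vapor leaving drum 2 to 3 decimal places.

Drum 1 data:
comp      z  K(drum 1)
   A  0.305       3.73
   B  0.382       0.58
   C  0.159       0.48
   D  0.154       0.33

y_D (drum 2) = 0.137

Drum 1:
Material balance + equilibrium reduce to Σ zᵢ(Kᵢ−1)/(1+ψ₁(Kᵢ−1)) = 0.
Check two-phase: ΣzᵢKᵢ = 1.486 > 1 and Σzᵢ/Kᵢ = 1.538 > 1, so g(0) = 0.486 > 0 and g(1) = -0.538 < 0.
Newton–Raphson from ψ₁ = 0.56:
  ψ₁ = 0.560: g = -0.1623, g' = -0.733 → ψ₁ = 0.339
  ψ₁ = 0.339: g = 0.0118, g' = -0.884 → ψ₁ = 0.352
Converged at ψ₁ = 0.352.
Drum-1 compositions:
  A: x = 0.156, y = 0.580
  B: x = 0.448, y = 0.260
  C: x = 0.195, y = 0.093
  D: x = 0.202, y = 0.067
Drum-2 feed = drum-1 liquid: z₂ = (0.1555, 0.4483, 0.1946, 0.2016).
Drum 2:
Material balance + equilibrium reduce to Σ zᵢ(Kᵢ−1)/(1+ψ₂(Kᵢ−1)) = 0.
g(0) = ΣzᵢKᵢ − 1 = 0.570 and g(1) = 1 − Σzᵢ/Kᵢ = -0.166, so a root lies in (0, 1).
Newton–Raphson from ψ₂ = 0.5:
  ψ₂ = 0.500: g = -0.0048, g' = -0.412 → ψ₂ = 0.488
Converged at ψ₂ = 0.488.
  A: x = 0.046, y = 0.270
  B: x = 0.469, y = 0.427
  C: x = 0.222, y = 0.166
  D: x = 0.263, y = 0.137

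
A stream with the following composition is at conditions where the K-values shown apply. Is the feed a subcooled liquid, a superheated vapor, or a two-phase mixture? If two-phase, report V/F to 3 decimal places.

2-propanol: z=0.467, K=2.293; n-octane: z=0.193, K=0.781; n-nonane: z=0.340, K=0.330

two-phase, V/F = 0.464

ΣzᵢKᵢ = 1.334; Σzᵢ/Kᵢ = 1.481.
Both exceed 1, so a two-phase solution exists.
Let ψ = V/F and solve Σ zᵢ(Kᵢ−1)/(1+ψ(Kᵢ−1)) = 0.
Iterate (Newton) starting at ψ = 0.53:
  ψ = 0.530: g = -0.0428, g' = -0.654 → ψ = 0.465
  ψ = 0.465: g = -0.0006, g' = -0.638 → ψ = 0.464
Converged at ψ = 0.464.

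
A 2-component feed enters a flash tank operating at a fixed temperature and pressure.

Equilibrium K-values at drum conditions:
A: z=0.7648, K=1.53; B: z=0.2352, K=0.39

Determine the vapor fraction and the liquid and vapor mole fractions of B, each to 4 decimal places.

Material balance + equilibrium reduce to Σ zᵢ(Kᵢ−1)/(1+ψ(Kᵢ−1)) = 0.
Feasibility: ΣzᵢKᵢ = 1.2619, Σzᵢ/Kᵢ = 1.1029 — both > 1, two phases present.
Newton–Raphson from ψ = 0.4:
  ψ = 0.4000: g = 0.14466, g' = -0.2994 → ψ = 0.8832
  ψ = 0.8832: g = -0.03496, g' = -0.5111 → ψ = 0.8148
  ψ = 0.8148: g = -0.00216, g' = -0.4507 → ψ = 0.8100
Converged at ψ = 0.8100.
Compositions from xᵢ = zᵢ/(1+ψ(Kᵢ−1)), yᵢ = Kᵢxᵢ:
  A: x = 0.5351, y = 0.8187
  B: x = 0.4649, y = 0.1813

ψ = 0.8100, x_B = 0.4649, y_B = 0.1813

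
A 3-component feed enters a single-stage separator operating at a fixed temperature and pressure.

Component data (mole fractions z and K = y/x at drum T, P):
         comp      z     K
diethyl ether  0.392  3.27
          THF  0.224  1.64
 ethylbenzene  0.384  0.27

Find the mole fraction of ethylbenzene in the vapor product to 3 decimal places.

Rachford–Rice: g(ψ) = Σ zᵢ(Kᵢ−1)/(1+ψ(Kᵢ−1)) = 0.
Check two-phase: ΣzᵢKᵢ = 1.753 > 1 and Σzᵢ/Kᵢ = 1.679 > 1, so g(0) = 0.753 > 0 and g(1) = -0.679 < 0.
Iterate (Newton) starting at ψ = 0.42:
  ψ = 0.420: g = 0.1643, g' = -1.012 → ψ = 0.582
Converged at ψ = 0.582.
Compositions from xᵢ = zᵢ/(1+ψ(Kᵢ−1)), yᵢ = Kᵢxᵢ:
  diethyl ether: x = 0.169, y = 0.552
  THF: x = 0.163, y = 0.268
  ethylbenzene: x = 0.668, y = 0.180

y_ethylbenzene = 0.180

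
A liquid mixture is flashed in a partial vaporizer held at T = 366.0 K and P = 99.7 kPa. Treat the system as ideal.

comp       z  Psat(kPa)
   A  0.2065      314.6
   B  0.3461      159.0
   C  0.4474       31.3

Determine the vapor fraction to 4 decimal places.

ψ = 0.3766

Raoult's law: Kᵢ = Pᵢˢᵃᵗ/P = Pᵢˢᵃᵗ/99.7.
  K_A = 314.6/99.7 = 3.155466, K_B = 159.0/99.7 = 1.594784, K_C = 31.3/99.7 = 0.313942
Iterate (Newton) starting at ψ = 0.5:
  ψ = 0.5000: g = -0.09431, g' = -0.7829 → ψ = 0.3795
  ψ = 0.3795: g = -0.00223, g' = -0.7567 → ψ = 0.3766
Converged at ψ = 0.3766.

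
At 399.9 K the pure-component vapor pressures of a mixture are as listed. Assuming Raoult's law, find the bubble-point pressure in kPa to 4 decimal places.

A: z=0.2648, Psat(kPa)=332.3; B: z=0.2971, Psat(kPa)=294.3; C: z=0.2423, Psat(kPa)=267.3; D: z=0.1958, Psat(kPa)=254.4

At the bubble point ψ → 0, so ΣzᵢKᵢ = 1 with Kᵢ = Pᵢˢᵃᵗ/P ⇒ P = ΣzᵢPᵢˢᵃᵗ.
P = 0.2648·332.3 + 0.2971·294.3 + 0.2423·267.3 + 0.1958·254.4 = 290.0079 kPa

Pbub = 290.0079 kPa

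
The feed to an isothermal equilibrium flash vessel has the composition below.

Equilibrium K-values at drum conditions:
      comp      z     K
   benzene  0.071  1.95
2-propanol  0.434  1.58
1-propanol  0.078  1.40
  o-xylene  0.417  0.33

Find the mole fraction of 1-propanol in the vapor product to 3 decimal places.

y_1-propanol = 0.102

Rachford–Rice: g(ψ) = Σ zᵢ(Kᵢ−1)/(1+ψ(Kᵢ−1)) = 0.
g(0) = ΣzᵢKᵢ − 1 = 0.071 and g(1) = 1 − Σzᵢ/Kᵢ = -0.630, so a root lies in (0, 1).
Newton–Raphson from ψ = 0.58:
  ψ = 0.580: g = -0.1998, g' = -0.617 → ψ = 0.256
  ψ = 0.256: g = -0.0357, g' = -0.435 → ψ = 0.174
  ψ = 0.174: g = -0.0007, g' = -0.418 → ψ = 0.173
Converged at ψ = 0.173.
Compositions from xᵢ = zᵢ/(1+ψ(Kᵢ−1)), yᵢ = Kᵢxᵢ:
  benzene: x = 0.061, y = 0.119
  2-propanol: x = 0.394, y = 0.623
  1-propanol: x = 0.073, y = 0.102
  o-xylene: x = 0.472, y = 0.156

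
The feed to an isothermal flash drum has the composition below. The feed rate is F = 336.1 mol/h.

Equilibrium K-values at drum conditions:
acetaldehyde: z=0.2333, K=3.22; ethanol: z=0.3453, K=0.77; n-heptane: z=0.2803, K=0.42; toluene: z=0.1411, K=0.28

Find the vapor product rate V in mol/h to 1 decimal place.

V = 56.0 mol/h

Material balance + equilibrium reduce to Σ zᵢ(Kᵢ−1)/(1+V/F(Kᵢ−1)) = 0.
Check two-phase: ΣzᵢKᵢ = 1.1743 > 1 and Σzᵢ/Kᵢ = 1.6922 > 1, so g(0) = 0.1743 > 0 and g(1) = -0.6922 < 0.
Newton–Raphson from V/F = 0.5:
  V/F = 0.5000: g = -0.23199, g' = -0.6472 → V/F = 0.1416
  V/F = 0.1416: g = 0.02176, g' = -0.8878 → V/F = 0.1661
  V/F = 0.1661: g = 0.00056, g' = -0.8434 → V/F = 0.1667
Converged at V/F = 0.1667.
Then V = V/F·F = 0.1667·336.1 = 56.0 mol/h and L = F − V = 280.1 mol/h.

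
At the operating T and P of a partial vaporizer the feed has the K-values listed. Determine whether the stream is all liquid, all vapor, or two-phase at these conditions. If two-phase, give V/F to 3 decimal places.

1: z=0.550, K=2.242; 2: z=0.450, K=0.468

ΣzᵢKᵢ = 1.444; Σzᵢ/Kᵢ = 1.207.
Both exceed 1, so a two-phase solution exists.
Let ψ = V/F and solve Σ zᵢ(Kᵢ−1)/(1+ψ(Kᵢ−1)) = 0.
Binary case is linear: z₁(K₁−1)(1+ψ(K₂−1)) + z₂(K₂−1)(1+ψ(K₁−1)) = 0
⇒ ψ = [z₁(K₁−1)+z₂(K₂−1)] / [−(K₁−1)(K₂−1)] = 0.4437/0.6607 = 0.672

two-phase, V/F = 0.672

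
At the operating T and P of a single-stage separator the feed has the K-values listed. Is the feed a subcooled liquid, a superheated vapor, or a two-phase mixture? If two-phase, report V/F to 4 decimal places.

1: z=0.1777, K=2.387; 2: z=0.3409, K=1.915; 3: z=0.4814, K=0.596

two-phase, V/F = 0.8278

ΣzᵢKᵢ = 1.3639; Σzᵢ/Kᵢ = 1.0602.
Both exceed 1, so a two-phase solution exists.
Material balance + equilibrium reduce to Σ zᵢ(Kᵢ−1)/(1+ψ(Kᵢ−1)) = 0.
Newton–Raphson from ψ = 0.53:
  ψ = 0.5300: g = 0.10463, g' = -0.3702 → ψ = 0.8126
  ψ = 0.8126: g = 0.00523, g' = -0.3436 → ψ = 0.8278
Converged at ψ = 0.8278.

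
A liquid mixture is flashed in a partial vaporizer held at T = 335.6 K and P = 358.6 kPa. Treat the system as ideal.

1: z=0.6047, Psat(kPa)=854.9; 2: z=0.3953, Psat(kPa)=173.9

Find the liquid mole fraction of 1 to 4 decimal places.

Raoult's law: Kᵢ = Pᵢˢᵃᵗ/P = Pᵢˢᵃᵗ/358.6.
  K_1 = 854.9/358.6 = 2.383993, K_2 = 173.9/358.6 = 0.484941
Material balance + equilibrium reduce to Σ zᵢ(Kᵢ−1)/(1+β(Kᵢ−1)) = 0.
Check two-phase: ΣzᵢKᵢ = 1.6333 > 1 and Σzᵢ/Kᵢ = 1.0688 > 1, so g(0) = 0.6333 > 0 and g(1) = -0.0688 < 0.
Binary case is linear: z₁(K₁−1)(1+β(K₂−1)) + z₂(K₂−1)(1+β(K₁−1)) = 0
⇒ β = [z₁(K₁−1)+z₂(K₂−1)] / [−(K₁−1)(K₂−1)] = 0.63330/0.71284 = 0.8884
Compositions from xᵢ = zᵢ/(1+β(Kᵢ−1)), yᵢ = Kᵢxᵢ:
  1: x = 0.2712, y = 0.6466
  2: x = 0.7288, y = 0.3534

x_1 = 0.2712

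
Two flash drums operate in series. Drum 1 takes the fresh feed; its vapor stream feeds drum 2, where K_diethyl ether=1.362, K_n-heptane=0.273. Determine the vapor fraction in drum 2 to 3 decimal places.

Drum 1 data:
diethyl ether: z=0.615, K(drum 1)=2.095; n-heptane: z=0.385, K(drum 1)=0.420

V/F (drum 2) = 0.239

Drum 1:
Let ψ₁ = V/F and solve Σ zᵢ(Kᵢ−1)/(1+ψ₁(Kᵢ−1)) = 0.
Feasibility: ΣzᵢKᵢ = 1.450, Σzᵢ/Kᵢ = 1.210 — both > 1, two phases present.
Newton iteration, ψ₁⁰ = 0.51:
  ψ₁ = 0.510: g = 0.1150, g' = -0.565 → ψ₁ = 0.714
  ψ₁ = 0.714: g = -0.0030, g' = -0.609 → ψ₁ = 0.709
Converged at ψ₁ = 0.709.
Drum-1 compositions:
  diethyl ether: x = 0.346, y = 0.725
  n-heptane: x = 0.654, y = 0.275
Drum-2 feed = drum-1 vapor: z₂ = (0.7254, 0.2746).
Drum 2:
Binary case is linear: z₁(K₁−1)(1+ψ₂(K₂−1)) + z₂(K₂−1)(1+ψ₂(K₁−1)) = 0
⇒ ψ₂ = [z₁(K₁−1)+z₂(K₂−1)] / [−(K₁−1)(K₂−1)] = 0.0630/0.2632 = 0.239
  diethyl ether: x = 0.668, y = 0.909
  n-heptane: x = 0.332, y = 0.091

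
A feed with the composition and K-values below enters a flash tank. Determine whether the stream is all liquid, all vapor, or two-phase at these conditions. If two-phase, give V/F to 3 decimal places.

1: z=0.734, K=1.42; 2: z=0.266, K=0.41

ΣzᵢKᵢ = 1.151; Σzᵢ/Kᵢ = 1.166.
Both exceed 1, so a two-phase solution exists.
Let ψ = V/F and solve Σ zᵢ(Kᵢ−1)/(1+ψ(Kᵢ−1)) = 0.
Binary case is linear: z₁(K₁−1)(1+ψ(K₂−1)) + z₂(K₂−1)(1+ψ(K₁−1)) = 0
⇒ ψ = [z₁(K₁−1)+z₂(K₂−1)] / [−(K₁−1)(K₂−1)] = 0.1513/0.2478 = 0.611

two-phase, V/F = 0.611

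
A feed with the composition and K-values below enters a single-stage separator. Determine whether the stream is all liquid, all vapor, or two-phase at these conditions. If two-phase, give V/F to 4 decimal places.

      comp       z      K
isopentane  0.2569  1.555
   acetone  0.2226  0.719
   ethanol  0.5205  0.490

ΣzᵢKᵢ = 0.8146; Σzᵢ/Kᵢ = 1.5371.
Since ΣzᵢKᵢ < 1 the mixture is below its bubble point — single liquid phase.

all liquid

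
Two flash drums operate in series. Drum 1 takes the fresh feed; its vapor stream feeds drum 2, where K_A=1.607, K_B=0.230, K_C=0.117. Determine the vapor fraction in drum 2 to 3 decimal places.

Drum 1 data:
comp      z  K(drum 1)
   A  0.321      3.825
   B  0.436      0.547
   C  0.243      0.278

V/F (drum 2) = 0.178

Drum 1:
Rachford–Rice: g(ψ₁) = Σ zᵢ(Kᵢ−1)/(1+ψ₁(Kᵢ−1)) = 0.
g(0) = ΣzᵢKᵢ − 1 = 0.534 and g(1) = 1 − Σzᵢ/Kᵢ = -0.755, so a root lies in (0, 1).
Iterate (Newton) starting at ψ₁ = 0.5:
  ψ₁ = 0.500: g = -0.1540, g' = -0.900 → ψ₁ = 0.329
  ψ₁ = 0.329: g = 0.0079, g' = -1.030 → ψ₁ = 0.337
Converged at ψ₁ = 0.337.
Drum-1 compositions:
  A: x = 0.165, y = 0.629
  B: x = 0.514, y = 0.281
  C: x = 0.321, y = 0.089
Drum-2 feed = drum-1 vapor: z₂ = (0.6294, 0.2814, 0.0892).
Drum 2:
Material balance + equilibrium reduce to Σ zᵢ(Kᵢ−1)/(1+ψ₂(Kᵢ−1)) = 0.
Feasibility: ΣzᵢKᵢ = 1.087, Σzᵢ/Kᵢ = 2.378 — both > 1, two phases present.
Newton iteration, ψ₂⁰ = 0.69:
  ψ₂ = 0.690: g = -0.3947, g' = -1.330 → ψ₂ = 0.393
  ψ₂ = 0.393: g = -0.1231, g' = -0.658 → ψ₂ = 0.206
  ψ₂ = 0.206: g = -0.0143, g' = -0.523 → ψ₂ = 0.179
  ψ₂ = 0.179: g = -0.0002, g' = -0.511 → ψ₂ = 0.178
Converged at ψ₂ = 0.178.
  A: x = 0.568, y = 0.913
  B: x = 0.326, y = 0.075
  C: x = 0.106, y = 0.012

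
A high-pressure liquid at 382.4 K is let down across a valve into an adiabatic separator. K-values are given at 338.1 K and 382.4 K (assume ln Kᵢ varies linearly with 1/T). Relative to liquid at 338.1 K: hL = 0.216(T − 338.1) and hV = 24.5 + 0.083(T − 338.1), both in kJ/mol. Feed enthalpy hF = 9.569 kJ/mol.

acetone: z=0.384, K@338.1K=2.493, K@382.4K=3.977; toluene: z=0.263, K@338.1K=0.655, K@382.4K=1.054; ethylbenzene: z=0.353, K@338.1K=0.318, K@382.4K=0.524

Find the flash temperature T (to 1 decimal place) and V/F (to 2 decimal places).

Adiabatic flash: solve Rachford–Rice at each trial T, then check hF = ψ·hV(T) + (1−ψ)·hL(T).
  T = 338.1 K: K = (2.493, 0.655, 0.318), RR gives ψ = 0.289, H_out = 7.076 kJ/mol
  T = 382.4 K: K = (3.977, 1.054, 0.524), RR gives ψ = 0.961, H_out = 27.447 kJ/mol
  T = 360.2 K: K = (3.193, 0.843, 0.414), RR gives ψ = 0.599, H_out = 17.681 kJ/mol
  T = 349.1 K: K = (2.831, 0.745, 0.364), RR gives ψ = 0.443, H_out = 12.593 kJ/mol
  T = 343.6 K: K = (2.659, 0.700, 0.341), RR gives ψ = 0.367, H_out = 9.916 kJ/mol
  T = 340.9 K: K = (2.577, 0.677, 0.329), RR gives ψ = 0.329, H_out = 8.546 kJ/mol
  T = 342.2 K: K = (2.616, 0.688, 0.335), RR gives ψ = 0.348, H_out = 9.211 kJ/mol
Linear interpolation between T = 342.2 (H_out = 9.211) and T = 343.6 (H_out = 9.916) on hF = 9.569 gives T ≈ 342.9 K, at which ψ = 0.36.

T = 342.9 K, V/F = 0.36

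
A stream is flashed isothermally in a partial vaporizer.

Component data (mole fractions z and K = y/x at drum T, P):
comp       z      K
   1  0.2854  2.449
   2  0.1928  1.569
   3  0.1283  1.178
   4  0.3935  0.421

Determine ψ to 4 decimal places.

ψ = 0.5504

Newton–Raphson from ψ = 0.5:
  ψ = 0.5000: g = 0.02551, g' = -0.5041 → ψ = 0.5506
  ψ = 0.5506: g = -0.00011, g' = -0.5092 → ψ = 0.5504
Converged at ψ = 0.5504.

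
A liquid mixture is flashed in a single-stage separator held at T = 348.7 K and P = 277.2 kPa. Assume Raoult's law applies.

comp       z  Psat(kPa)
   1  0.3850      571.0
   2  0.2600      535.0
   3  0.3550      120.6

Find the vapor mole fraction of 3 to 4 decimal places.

Raoult's law: Kᵢ = Pᵢˢᵃᵗ/P = Pᵢˢᵃᵗ/277.2.
  K_1 = 571.0/277.2 = 2.059885, K_2 = 535.0/277.2 = 1.930014, K_3 = 120.6/277.2 = 0.435065
Let β = V/F and solve Σ zᵢ(Kᵢ−1)/(1+β(Kᵢ−1)) = 0.
Check two-phase: ΣzᵢKᵢ = 1.4493 > 1 and Σzᵢ/Kᵢ = 1.1376 > 1, so g(0) = 0.4493 > 0 and g(1) = -0.1376 < 0.
Newton iteration, β⁰ = 0.5:
  β = 0.5000: g = 0.15226, g' = -0.5096 → β = 0.7988
  β = 0.7988: g = -0.00577, g' = -0.5771 → β = 0.7888
  β = 0.7888: g = -0.00003, g' = -0.5718 → β = 0.7887
Converged at β = 0.7887.
Compositions from xᵢ = zᵢ/(1+β(Kᵢ−1)), yᵢ = Kᵢxᵢ:
  1: x = 0.2097, y = 0.4320
  2: x = 0.1500, y = 0.2895
  3: x = 0.6403, y = 0.2786

y_3 = 0.2786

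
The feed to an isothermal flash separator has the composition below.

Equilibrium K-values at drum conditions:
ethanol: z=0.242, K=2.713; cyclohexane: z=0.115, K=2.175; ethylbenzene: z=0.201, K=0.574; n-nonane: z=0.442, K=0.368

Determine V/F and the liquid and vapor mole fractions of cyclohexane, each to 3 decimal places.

V/F = 0.206, x_cyclohexane = 0.093, y_cyclohexane = 0.201

Rachford–Rice: g(V/F) = Σ zᵢ(Kᵢ−1)/(1+V/F(Kᵢ−1)) = 0.
g(0) = ΣzᵢKᵢ − 1 = 0.185 and g(1) = 1 − Σzᵢ/Kᵢ = -0.693, so a root lies in (0, 1).
Newton–Raphson from V/F = 0.5:
  V/F = 0.500: g = -0.2088, g' = -0.705 → V/F = 0.204
  V/F = 0.204: g = 0.0018, g' = -0.770 → V/F = 0.206
Converged at V/F = 0.206.
Compositions from xᵢ = zᵢ/(1+V/F(Kᵢ−1)), yᵢ = Kᵢxᵢ:
  ethanol: x = 0.179, y = 0.485
  cyclohexane: x = 0.093, y = 0.201
  ethylbenzene: x = 0.220, y = 0.126
  n-nonane: x = 0.508, y = 0.187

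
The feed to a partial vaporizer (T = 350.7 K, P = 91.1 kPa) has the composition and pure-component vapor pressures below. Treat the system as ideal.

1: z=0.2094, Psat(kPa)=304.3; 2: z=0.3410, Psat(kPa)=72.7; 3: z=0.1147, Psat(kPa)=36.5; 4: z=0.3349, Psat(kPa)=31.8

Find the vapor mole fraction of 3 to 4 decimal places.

Raoult's law: Kᵢ = Pᵢˢᵃᵗ/P = Pᵢˢᵃᵗ/91.1.
  K_1 = 304.3/91.1 = 3.340285, K_2 = 72.7/91.1 = 0.798024, K_3 = 36.5/91.1 = 0.400659, K_4 = 31.8/91.1 = 0.349067
Let ψ = V/F and solve Σ zᵢ(Kᵢ−1)/(1+ψ(Kᵢ−1)) = 0.
Feasibility: ΣzᵢKᵢ = 1.1344, Σzᵢ/Kᵢ = 1.7357 — both > 1, two phases present.
Newton iteration, ψ⁰ = 0.5:
  ψ = 0.5000: g = -0.27214, g' = -0.6566 → ψ = 0.0855
  ψ = 0.0855: g = 0.03491, g' = -1.0155 → ψ = 0.1199
  ψ = 0.1199: g = 0.00155, g' = -0.9287 → ψ = 0.1216
Converged at ψ = 0.1216.
Compositions from xᵢ = zᵢ/(1+ψ(Kᵢ−1)), yᵢ = Kᵢxᵢ:
  1: x = 0.1630, y = 0.5445
  2: x = 0.3496, y = 0.2790
  3: x = 0.1237, y = 0.0496
  4: x = 0.3637, y = 0.1270

y_3 = 0.0496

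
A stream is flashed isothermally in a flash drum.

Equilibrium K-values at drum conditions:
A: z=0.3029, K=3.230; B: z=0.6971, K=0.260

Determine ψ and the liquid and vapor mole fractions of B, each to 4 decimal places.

Let ψ = V/F and solve Σ zᵢ(Kᵢ−1)/(1+ψ(Kᵢ−1)) = 0.
Feasibility: ΣzᵢKᵢ = 1.1596, Σzᵢ/Kᵢ = 2.7749 — both > 1, two phases present.
Binary case is linear: z₁(K₁−1)(1+ψ(K₂−1)) + z₂(K₂−1)(1+ψ(K₁−1)) = 0
⇒ ψ = [z₁(K₁−1)+z₂(K₂−1)] / [−(K₁−1)(K₂−1)] = 0.15961/1.65020 = 0.0967
Compositions from xᵢ = zᵢ/(1+ψ(Kᵢ−1)), yᵢ = Kᵢxᵢ:
  A: x = 0.2492, y = 0.8048
  B: x = 0.7508, y = 0.1952

ψ = 0.0967, x_B = 0.7508, y_B = 0.1952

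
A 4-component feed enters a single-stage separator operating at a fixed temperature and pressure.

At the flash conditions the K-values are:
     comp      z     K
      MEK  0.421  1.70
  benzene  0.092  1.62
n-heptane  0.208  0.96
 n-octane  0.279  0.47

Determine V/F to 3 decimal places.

V/F = 0.680

Iterate (Newton) starting at V/F = 0.5:
  V/F = 0.500: g = 0.0522, g' = -0.279 → V/F = 0.687
  V/F = 0.687: g = -0.0020, g' = -0.306 → V/F = 0.680
Converged at V/F = 0.680.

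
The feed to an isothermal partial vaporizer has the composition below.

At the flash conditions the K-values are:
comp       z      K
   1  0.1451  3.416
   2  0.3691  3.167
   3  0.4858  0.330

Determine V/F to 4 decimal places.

Rachford–Rice: g(V/F) = Σ zᵢ(Kᵢ−1)/(1+V/F(Kᵢ−1)) = 0.
Feasibility: ΣzᵢKᵢ = 1.8249, Σzᵢ/Kᵢ = 1.6311 — both > 1, two phases present.
Newton iteration, V/F⁰ = 0.67:
  V/F = 0.6700: g = -0.13053, g' = -1.1299 → V/F = 0.5545
  V/F = 0.5545: g = -0.00473, g' = -1.0644 → V/F = 0.5500
Converged at V/F = 0.5500.

V/F = 0.5500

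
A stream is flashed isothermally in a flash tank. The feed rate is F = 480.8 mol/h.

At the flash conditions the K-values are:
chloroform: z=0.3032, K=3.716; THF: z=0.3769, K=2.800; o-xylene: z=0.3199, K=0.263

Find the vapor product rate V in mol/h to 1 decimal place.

Material balance + equilibrium reduce to Σ zᵢ(Kᵢ−1)/(1+ψ(Kᵢ−1)) = 0.
g(0) = ΣzᵢKᵢ − 1 = 1.2661 and g(1) = 1 − Σzᵢ/Kᵢ = -0.4326, so a root lies in (0, 1).
Newton iteration, ψ⁰ = 0.35:
  ψ = 0.3500: g = 0.52066, g' = -1.3630 → ψ = 0.7320
  ψ = 0.7320: g = 0.05636, g' = -1.2972 → ψ = 0.7754
  ψ = 0.7754: g = -0.00192, g' = -1.3909 → ψ = 0.7741
Converged at ψ = 0.7741.
Then V = ψ·F = 0.7741·480.8 = 372.2 mol/h and L = F − V = 108.6 mol/h.

V = 372.2 mol/h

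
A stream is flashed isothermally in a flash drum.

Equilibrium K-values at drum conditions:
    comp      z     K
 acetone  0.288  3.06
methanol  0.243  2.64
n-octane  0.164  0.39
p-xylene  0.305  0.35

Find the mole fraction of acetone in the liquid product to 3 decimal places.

Iterate (Newton) starting at β = 0.52:
  β = 0.520: g = 0.0555, g' = -0.900 → β = 0.582
Converged at β = 0.582.
Compositions from xᵢ = zᵢ/(1+β(Kᵢ−1)), yᵢ = Kᵢxᵢ:
  acetone: x = 0.131, y = 0.401
  methanol: x = 0.124, y = 0.328
  n-octane: x = 0.254, y = 0.099
  p-xylene: x = 0.490, y = 0.172

x_acetone = 0.131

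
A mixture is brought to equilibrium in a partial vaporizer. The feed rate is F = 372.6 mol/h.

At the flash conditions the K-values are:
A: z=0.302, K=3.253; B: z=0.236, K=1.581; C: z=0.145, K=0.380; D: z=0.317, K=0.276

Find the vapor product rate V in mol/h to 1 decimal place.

Rachford–Rice: g(ψ) = Σ zᵢ(Kᵢ−1)/(1+ψ(Kᵢ−1)) = 0.
Feasibility: ΣzᵢKᵢ = 1.498, Σzᵢ/Kᵢ = 1.772 — both > 1, two phases present.
Newton iteration, ψ⁰ = 0.5:
  ψ = 0.500: g = -0.0638, g' = -0.912 → ψ = 0.430
  ψ = 0.430: g = -0.0006, g' = -0.900 → ψ = 0.429
Converged at ψ = 0.429.
Then V = ψ·F = 0.4294·372.6 = 160.0 mol/h and L = F − V = 212.6 mol/h.

V = 160.0 mol/h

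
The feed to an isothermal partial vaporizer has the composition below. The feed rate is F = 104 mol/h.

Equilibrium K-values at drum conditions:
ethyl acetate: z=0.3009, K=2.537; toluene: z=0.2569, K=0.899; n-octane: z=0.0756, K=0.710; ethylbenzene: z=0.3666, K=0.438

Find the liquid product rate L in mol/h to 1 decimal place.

Rachford–Rice: g(ψ) = Σ zᵢ(Kᵢ−1)/(1+ψ(Kᵢ−1)) = 0.
Feasibility: ΣzᵢKᵢ = 1.2086, Σzᵢ/Kᵢ = 1.3478 — both > 1, two phases present.
Newton–Raphson from ψ = 0.5:
  ψ = 0.5000: g = -0.07801, g' = -0.4629 → ψ = 0.3315
  ψ = 0.3315: g = 0.00209, g' = -0.4974 → ψ = 0.3357
Converged at ψ = 0.3357.
Then V = ψ·F = 0.3357·104 = 34.9 mol/h and L = F − V = 69.1 mol/h.

L = 69.1 mol/h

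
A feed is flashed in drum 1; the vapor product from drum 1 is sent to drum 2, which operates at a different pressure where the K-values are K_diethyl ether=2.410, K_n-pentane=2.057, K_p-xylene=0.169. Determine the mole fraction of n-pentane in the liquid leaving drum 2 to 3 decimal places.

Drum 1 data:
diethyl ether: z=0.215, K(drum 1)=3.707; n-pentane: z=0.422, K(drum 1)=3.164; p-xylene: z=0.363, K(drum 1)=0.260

Drum 1:
Material balance + equilibrium reduce to Σ zᵢ(Kᵢ−1)/(1+ψ₁(Kᵢ−1)) = 0.
Check two-phase: ΣzᵢKᵢ = 2.227 > 1 and Σzᵢ/Kᵢ = 1.588 > 1, so g(0) = 1.227 > 0 and g(1) = -0.588 < 0.
Newton–Raphson from ψ₁ = 0.34:
  ψ₁ = 0.340: g = 0.4703, g' = -1.438 → ψ₁ = 0.667
  ψ₁ = 0.667: g = 0.0507, g' = -1.306 → ψ₁ = 0.706
  ψ₁ = 0.706: g = -0.0011, g' = -1.367 → ψ₁ = 0.705
Converged at ψ₁ = 0.705.
Drum-1 compositions:
  diethyl ether: x = 0.074, y = 0.274
  n-pentane: x = 0.167, y = 0.529
  p-xylene: x = 0.759, y = 0.197
Drum-2 feed = drum-1 vapor: z₂ = (0.2740, 0.5286, 0.1973).
Drum 2:
Material balance + equilibrium reduce to Σ zᵢ(Kᵢ−1)/(1+ψ₂(Kᵢ−1)) = 0.
g(0) = ΣzᵢKᵢ − 1 = 0.781 and g(1) = 1 − Σzᵢ/Kᵢ = -0.538, so a root lies in (0, 1).
Newton iteration, ψ₂⁰ = 0.35:
  ψ₂ = 0.350: g = 0.4353, g' = -0.830 → ψ₂ = 0.875
  ψ₂ = 0.875: g = -0.1368, g' = -2.094 → ψ₂ = 0.809
  ψ₂ = 0.809: g = -0.0191, g' = -1.561 → ψ₂ = 0.797
Converged at ψ₂ = 0.797.
  diethyl ether: x = 0.129, y = 0.311
  n-pentane: x = 0.287, y = 0.590
  p-xylene: x = 0.584, y = 0.099

x_n-pentane (drum 2) = 0.287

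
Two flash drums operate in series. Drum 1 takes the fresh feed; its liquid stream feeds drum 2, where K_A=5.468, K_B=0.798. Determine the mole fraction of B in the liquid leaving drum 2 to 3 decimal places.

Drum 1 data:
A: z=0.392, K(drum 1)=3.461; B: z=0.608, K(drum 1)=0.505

x_B (drum 2) = 0.957

Drum 1:
Let ψ₁ = V/F and solve Σ zᵢ(Kᵢ−1)/(1+ψ₁(Kᵢ−1)) = 0.
Check two-phase: ΣzᵢKᵢ = 1.664 > 1 and Σzᵢ/Kᵢ = 1.317 > 1, so g(0) = 0.664 > 0 and g(1) = -0.317 < 0.
Binary case is linear: z₁(K₁−1)(1+ψ₁(K₂−1)) + z₂(K₂−1)(1+ψ₁(K₁−1)) = 0
⇒ ψ₁ = [z₁(K₁−1)+z₂(K₂−1)] / [−(K₁−1)(K₂−1)] = 0.6638/1.2182 = 0.545
Drum-1 compositions:
  A: x = 0.167, y = 0.580
  B: x = 0.833, y = 0.420
Drum-2 feed = drum-1 liquid: z₂ = (0.1675, 0.8325).
Drum 2:
Material balance + equilibrium reduce to Σ zᵢ(Kᵢ−1)/(1+ψ₂(Kᵢ−1)) = 0.
Check two-phase: ΣzᵢKᵢ = 1.580 > 1 and Σzᵢ/Kᵢ = 1.074 > 1, so g(0) = 0.580 > 0 and g(1) = -0.074 < 0.
Newton iteration, ψ₂⁰ = 0.5:
  ψ₂ = 0.500: g = 0.0443, g' = -0.362 → ψ₂ = 0.622
  ψ₂ = 0.622: g = 0.0055, g' = -0.278 → ψ₂ = 0.642
  ψ₂ = 0.642: g = 0.0001, g' = -0.268 → ψ₂ = 0.643
Converged at ψ₂ = 0.643.
  A: x = 0.043, y = 0.237
  B: x = 0.957, y = 0.763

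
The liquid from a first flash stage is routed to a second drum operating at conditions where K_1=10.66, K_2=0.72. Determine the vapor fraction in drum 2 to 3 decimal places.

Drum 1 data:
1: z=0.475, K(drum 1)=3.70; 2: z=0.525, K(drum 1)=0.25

Drum 1:
Binary case is linear: z₁(K₁−1)(1+ψ₁(K₂−1)) + z₂(K₂−1)(1+ψ₁(K₁−1)) = 0
⇒ ψ₁ = [z₁(K₁−1)+z₂(K₂−1)] / [−(K₁−1)(K₂−1)] = 0.8887/2.0250 = 0.439
Drum-1 compositions:
  1: x = 0.217, y = 0.804
  2: x = 0.783, y = 0.196
Drum-2 feed = drum-1 liquid: z₂ = (0.2174, 0.7826).
Drum 2:
Let ψ₂ = V/F and solve Σ zᵢ(Kᵢ−1)/(1+ψ₂(Kᵢ−1)) = 0.
Check two-phase: ΣzᵢKᵢ = 2.881 > 1 and Σzᵢ/Kᵢ = 1.107 > 1, so g(0) = 1.881 > 0 and g(1) = -0.107 < 0.
Newton iteration, ψ₂⁰ = 0.5:
  ψ₂ = 0.500: g = 0.1054, g' = -0.680 → ψ₂ = 0.655
  ψ₂ = 0.655: g = 0.0182, g' = -0.470 → ψ₂ = 0.694
  ψ₂ = 0.694: g = 0.0007, g' = -0.436 → ψ₂ = 0.695
Converged at ψ₂ = 0.695.
  1: x = 0.028, y = 0.300
  2: x = 0.972, y = 0.700

V/F (drum 2) = 0.695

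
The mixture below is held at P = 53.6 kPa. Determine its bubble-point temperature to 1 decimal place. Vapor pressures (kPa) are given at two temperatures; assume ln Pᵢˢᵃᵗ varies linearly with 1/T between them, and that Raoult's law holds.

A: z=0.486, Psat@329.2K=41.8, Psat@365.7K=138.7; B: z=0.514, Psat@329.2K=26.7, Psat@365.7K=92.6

T = 341.9 K

Bubble-point temperature: ΣzᵢPᵢˢᵃᵗ(T) = P. Interpolate ln Pᵢˢᵃᵗ = aᵢ + bᵢ/T.
  T = 329.2 K: ΣzᵢPᵢˢᵃᵗ = 34.04 kPa
  T = 365.7 K: ΣzᵢPᵢˢᵃᵗ = 115.00 kPa
  T = 347.4 K: ΣzᵢPᵢˢᵃᵗ = 64.49 kPa
  T = 338.3 K: ΣzᵢPᵢˢᵃᵗ = 47.26 kPa
  T = 342.9 K: ΣzᵢPᵢˢᵃᵗ = 55.41 kPa
  T = 340.6 K: ΣzᵢPᵢˢᵃᵗ = 51.20 kPa
Interpolating between 340.6 K and 342.9 K gives T ≈ 341.9 K.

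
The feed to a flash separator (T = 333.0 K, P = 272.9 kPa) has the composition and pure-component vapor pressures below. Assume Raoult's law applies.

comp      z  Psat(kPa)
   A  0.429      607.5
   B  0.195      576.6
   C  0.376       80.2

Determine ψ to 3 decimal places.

ψ = 0.568

Raoult's law: Kᵢ = Pᵢˢᵃᵗ/P = Pᵢˢᵃᵗ/272.9.
  K_A = 607.5/272.9 = 2.22609, K_B = 576.6/272.9 = 2.11286, K_C = 80.2/272.9 = 0.29388
Material balance + equilibrium reduce to Σ zᵢ(Kᵢ−1)/(1+ψ(Kᵢ−1)) = 0.
Feasibility: ΣzᵢKᵢ = 1.477, Σzᵢ/Kᵢ = 1.564 — both > 1, two phases present.
Newton–Raphson from ψ = 0.34:
  ψ = 0.340: g = 0.1793, g' = -0.773 → ψ = 0.572
  ψ = 0.572: g = -0.0036, g' = -0.841 → ψ = 0.568
Converged at ψ = 0.568.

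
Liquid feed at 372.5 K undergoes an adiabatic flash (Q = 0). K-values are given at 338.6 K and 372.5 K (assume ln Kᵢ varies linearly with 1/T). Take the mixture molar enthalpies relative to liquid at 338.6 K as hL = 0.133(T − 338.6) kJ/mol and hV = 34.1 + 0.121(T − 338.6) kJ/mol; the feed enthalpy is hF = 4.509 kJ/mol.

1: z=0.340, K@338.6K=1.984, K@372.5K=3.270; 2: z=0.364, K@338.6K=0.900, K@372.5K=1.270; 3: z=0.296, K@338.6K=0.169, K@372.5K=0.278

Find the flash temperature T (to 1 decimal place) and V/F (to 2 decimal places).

T = 339.7 K, V/F = 0.13

Adiabatic flash: solve Rachford–Rice at each trial T, then check hF = ψ·hV(T) + (1−ψ)·hL(T).
  T = 338.6 K: K = (1.984, 0.900, 0.169), RR gives ψ = 0.099, H_out = 3.381 kJ/mol
  T = 372.5 K: K = (3.270, 1.270, 0.278), RR gives ψ = 0.641, H_out = 26.119 kJ/mol
  T = 355.6 K: K = (2.580, 1.078, 0.220), RR gives ψ = 0.430, H_out = 16.823 kJ/mol
  T = 347.1 K: K = (2.270, 0.987, 0.193), RR gives ψ = 0.289, H_out = 10.943 kJ/mol
  T = 342.9 K: K = (2.125, 0.944, 0.181), RR gives ψ = 0.203, H_out = 7.484 kJ/mol
  T = 340.8 K: K = (2.056, 0.922, 0.175), RR gives ψ = 0.155, H_out = 5.562 kJ/mol
Linear interpolation between T = 338.6 (H_out = 3.381) and T = 340.8 (H_out = 5.562) on hF = 4.509 gives T ≈ 339.7 K, at which ψ = 0.13.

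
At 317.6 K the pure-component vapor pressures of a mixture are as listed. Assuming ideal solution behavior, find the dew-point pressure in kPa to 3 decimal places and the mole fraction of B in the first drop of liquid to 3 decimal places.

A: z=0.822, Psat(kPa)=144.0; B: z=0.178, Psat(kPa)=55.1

At the dew point ψ → 1, so Σzᵢ/Kᵢ = 1 with Kᵢ = Pᵢˢᵃᵗ/P ⇒ 1/P = Σzᵢ/Pᵢˢᵃᵗ.
1/P = 0.822/144.0 + 0.178/55.1 = 0.008939 ⇒ P = 111.872 kPa
xᵢ = zᵢP/Pᵢˢᵃᵗ ⇒ x_B = 0.178·111.872/55.1 = 0.361

Pdew = 111.872 kPa, x_B = 0.361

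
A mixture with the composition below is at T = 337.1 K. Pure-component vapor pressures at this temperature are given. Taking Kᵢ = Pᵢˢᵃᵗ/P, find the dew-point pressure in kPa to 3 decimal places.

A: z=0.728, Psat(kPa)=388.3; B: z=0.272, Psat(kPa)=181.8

At the dew point ψ → 1, so Σzᵢ/Kᵢ = 1 with Kᵢ = Pᵢˢᵃᵗ/P ⇒ 1/P = Σzᵢ/Pᵢˢᵃᵗ.
1/P = 0.728/388.3 + 0.272/181.8 = 0.003371 ⇒ P = 296.649 kPa

Pdew = 296.649 kPa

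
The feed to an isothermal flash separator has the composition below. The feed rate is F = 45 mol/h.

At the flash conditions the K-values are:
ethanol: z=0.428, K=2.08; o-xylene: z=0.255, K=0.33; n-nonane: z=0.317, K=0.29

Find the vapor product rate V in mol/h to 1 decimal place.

V = 4.0 mol/h

Material balance + equilibrium reduce to Σ zᵢ(Kᵢ−1)/(1+ψ(Kᵢ−1)) = 0.
Feasibility: ΣzᵢKᵢ = 1.066, Σzᵢ/Kᵢ = 2.072 — both > 1, two phases present.
Iterate (Newton) starting at ψ = 0.49:
  ψ = 0.490: g = -0.2972, g' = -0.843 → ψ = 0.137
  ψ = 0.137: g = -0.0351, g' = -0.714 → ψ = 0.088
  ψ = 0.088: g = 0.0003, g' = -0.727 → ψ = 0.089
Converged at ψ = 0.089.
Then V = ψ·F = 0.0887·45 = 4.0 mol/h and L = F − V = 41.0 mol/h.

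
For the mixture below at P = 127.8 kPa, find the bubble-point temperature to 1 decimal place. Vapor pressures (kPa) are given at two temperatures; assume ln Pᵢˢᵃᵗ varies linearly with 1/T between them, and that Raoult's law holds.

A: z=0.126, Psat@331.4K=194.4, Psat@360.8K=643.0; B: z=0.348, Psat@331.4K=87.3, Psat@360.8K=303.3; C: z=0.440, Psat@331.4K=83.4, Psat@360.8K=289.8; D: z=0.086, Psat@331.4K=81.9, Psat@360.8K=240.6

Bubble-point temperature: ΣzᵢPᵢˢᵃᵗ(T) = P. Interpolate ln Pᵢˢᵃᵗ = aᵢ + bᵢ/T.
  T = 331.4 K: ΣzᵢPᵢˢᵃᵗ = 98.61 kPa
  T = 360.8 K: ΣzᵢPᵢˢᵃᵗ = 334.77 kPa
  T = 346.1 K: ΣzᵢPᵢˢᵃᵗ = 186.43 kPa
  T = 338.8 K: ΣzᵢPᵢˢᵃᵗ = 136.82 kPa
  T = 335.1 K: ΣzᵢPᵢˢᵃᵗ = 116.36 kPa
  T = 337.0 K: ΣzᵢPᵢˢᵃᵗ = 126.51 kPa
Interpolating between 337.0 K and 338.8 K gives T ≈ 337.2 K.

T = 337.2 K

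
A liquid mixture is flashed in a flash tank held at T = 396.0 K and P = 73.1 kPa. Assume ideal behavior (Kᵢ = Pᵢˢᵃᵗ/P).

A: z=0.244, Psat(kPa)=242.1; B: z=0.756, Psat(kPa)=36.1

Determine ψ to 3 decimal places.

Raoult's law: Kᵢ = Pᵢˢᵃᵗ/P = Pᵢˢᵃᵗ/73.1.
  K_A = 242.1/73.1 = 3.31190, K_B = 36.1/73.1 = 0.49384
Let ψ = V/F and solve Σ zᵢ(Kᵢ−1)/(1+ψ(Kᵢ−1)) = 0.
Check two-phase: ΣzᵢKᵢ = 1.181 > 1 and Σzᵢ/Kᵢ = 1.605 > 1, so g(0) = 0.181 > 0 and g(1) = -0.605 < 0.
Binary case is linear: z₁(K₁−1)(1+ψ(K₂−1)) + z₂(K₂−1)(1+ψ(K₁−1)) = 0
⇒ ψ = [z₁(K₁−1)+z₂(K₂−1)] / [−(K₁−1)(K₂−1)] = 0.1815/1.1702 = 0.155

ψ = 0.155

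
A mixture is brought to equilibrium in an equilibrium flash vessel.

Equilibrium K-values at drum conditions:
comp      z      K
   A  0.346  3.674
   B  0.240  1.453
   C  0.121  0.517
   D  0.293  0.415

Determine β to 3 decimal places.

β = 0.738

Let β = V/F and solve Σ zᵢ(Kᵢ−1)/(1+β(Kᵢ−1)) = 0.
g(0) = ΣzᵢKᵢ − 1 = 0.804 and g(1) = 1 − Σzᵢ/Kᵢ = -0.199, so a root lies in (0, 1).
Iterate (Newton) starting at β = 0.5:
  β = 0.500: g = 0.1652, g' = -0.735 → β = 0.725
  β = 0.725: g = 0.0093, g' = -0.684 → β = 0.738
Converged at β = 0.738.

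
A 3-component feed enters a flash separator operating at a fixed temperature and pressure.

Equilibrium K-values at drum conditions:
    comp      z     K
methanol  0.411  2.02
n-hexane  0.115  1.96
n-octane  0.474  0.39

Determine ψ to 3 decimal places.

Let ψ = V/F and solve Σ zᵢ(Kᵢ−1)/(1+ψ(Kᵢ−1)) = 0.
Check two-phase: ΣzᵢKᵢ = 1.240 > 1 and Σzᵢ/Kᵢ = 1.478 > 1, so g(0) = 0.240 > 0 and g(1) = -0.478 < 0.
Newton–Raphson from ψ = 0.31:
  ψ = 0.310: g = 0.0470, g' = -0.578 → ψ = 0.391
Converged at ψ = 0.391.

ψ = 0.391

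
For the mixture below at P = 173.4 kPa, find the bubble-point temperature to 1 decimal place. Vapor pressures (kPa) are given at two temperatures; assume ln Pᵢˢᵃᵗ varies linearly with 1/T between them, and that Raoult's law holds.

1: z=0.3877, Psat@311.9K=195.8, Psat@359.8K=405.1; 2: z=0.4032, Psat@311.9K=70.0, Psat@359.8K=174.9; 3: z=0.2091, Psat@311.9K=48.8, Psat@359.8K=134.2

T = 335.1 K

Bubble-point temperature: ΣzᵢPᵢˢᵃᵗ(T) = P. Interpolate ln Pᵢˢᵃᵗ = aᵢ + bᵢ/T.
  T = 311.9 K: ΣzᵢPᵢˢᵃᵗ = 114.34 kPa
  T = 359.8 K: ΣzᵢPᵢˢᵃᵗ = 255.64 kPa
  T = 335.9 K: ΣzᵢPᵢˢᵃᵗ = 175.84 kPa
  T = 323.9 K: ΣzᵢPᵢˢᵃᵗ = 142.87 kPa
  T = 329.9 K: ΣzᵢPᵢˢᵃᵗ = 158.79 kPa
  T = 332.9 K: ΣzᵢPᵢˢᵃᵗ = 167.17 kPa
  T = 334.4 K: ΣzᵢPᵢˢᵃᵗ = 171.47 kPa
Interpolating between 334.4 K and 335.9 K gives T ≈ 335.1 K.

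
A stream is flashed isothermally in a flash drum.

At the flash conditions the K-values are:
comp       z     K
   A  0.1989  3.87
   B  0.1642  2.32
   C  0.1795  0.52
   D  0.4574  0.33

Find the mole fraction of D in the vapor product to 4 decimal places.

Material balance + equilibrium reduce to Σ zᵢ(Kᵢ−1)/(1+ψ(Kᵢ−1)) = 0.
Feasibility: ΣzᵢKᵢ = 1.3950, Σzᵢ/Kᵢ = 1.8534 — both > 1, two phases present.
Newton iteration, ψ⁰ = 0.5:
  ψ = 0.5000: g = -0.20921, g' = -0.9160 → ψ = 0.2716
  ψ = 0.2716: g = 0.00661, g' = -1.0339 → ψ = 0.2780
Converged at ψ = 0.2780.
Compositions from xᵢ = zᵢ/(1+ψ(Kᵢ−1)), yᵢ = Kᵢxᵢ:
  A: x = 0.1106, y = 0.4281
  B: x = 0.1201, y = 0.2787
  C: x = 0.2071, y = 0.1077
  D: x = 0.5621, y = 0.1855

y_D = 0.1855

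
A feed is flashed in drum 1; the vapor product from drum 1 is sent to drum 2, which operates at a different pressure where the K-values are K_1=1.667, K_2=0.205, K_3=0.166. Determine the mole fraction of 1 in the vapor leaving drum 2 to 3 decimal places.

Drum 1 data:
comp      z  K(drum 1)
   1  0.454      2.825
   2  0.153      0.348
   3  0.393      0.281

Drum 1:
Newton–Raphson from ψ₁ = 0.5:
  ψ₁ = 0.500: g = -0.1559, g' = -1.052 → ψ₁ = 0.352
  ψ₁ = 0.352: g = -0.0030, g' = -1.034 → ψ₁ = 0.349
Converged at ψ₁ = 0.349.
Drum-1 compositions:
  1: x = 0.277, y = 0.784
  2: x = 0.198, y = 0.069
  3: x = 0.525, y = 0.147
Drum-2 feed = drum-1 vapor: z₂ = (0.7837, 0.0689, 0.1474).
Drum 2:
Let ψ₂ = V/F and solve Σ zᵢ(Kᵢ−1)/(1+ψ₂(Kᵢ−1)) = 0.
Check two-phase: ΣzᵢKᵢ = 1.345 > 1 and Σzᵢ/Kᵢ = 1.694 > 1, so g(0) = 0.345 > 0 and g(1) = -0.694 < 0.
Iterate (Newton) starting at ψ₂ = 0.5:
  ψ₂ = 0.500: g = 0.0902, g' = -0.618 → ψ₂ = 0.646
  ψ₂ = 0.646: g = -0.0139, g' = -0.836 → ψ₂ = 0.629
Converged at ψ₂ = 0.629.
  1: x = 0.552, y = 0.920
  2: x = 0.138, y = 0.028
  3: x = 0.310, y = 0.051

y_1 (drum 2) = 0.920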